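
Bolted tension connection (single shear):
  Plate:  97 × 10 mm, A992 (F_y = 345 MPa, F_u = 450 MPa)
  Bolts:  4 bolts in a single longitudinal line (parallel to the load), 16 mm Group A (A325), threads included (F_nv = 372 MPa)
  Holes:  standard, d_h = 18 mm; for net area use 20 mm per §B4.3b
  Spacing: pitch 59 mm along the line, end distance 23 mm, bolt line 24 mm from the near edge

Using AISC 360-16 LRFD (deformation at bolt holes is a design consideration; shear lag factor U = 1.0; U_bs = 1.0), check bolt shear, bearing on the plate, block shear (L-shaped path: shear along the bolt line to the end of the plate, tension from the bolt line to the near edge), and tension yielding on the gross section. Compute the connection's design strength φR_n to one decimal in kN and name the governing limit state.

224.4 kN (bolt shear governs)

Bolt shear: A_b = π(16)²/4 = 201.06 mm². φR_n = 0.75 × 372 × 201.06 × 4 × 1 = 224.4 kN.
Bearing (10 mm plate, F_u = 450 MPa): end bolts L_c = 23 − 18/2 = 14, R_n = min(1.2×14×10×450, 2.4×16×10×450) = 75.6 kN/bolt; interior L_c = 59 − 18 = 41, R_n = 172.8 kN/bolt. φR_n = 0.75 × (1×75.6 + 3×172.8) = 445.5 kN.
Block shear: shear path 1×[23+3×59] = 1×200 mm, A_gv = 2000, A_nv = 1×(200 − 3.5×20)×10 = 1300 mm²; tension to near edge: (24 − 0.5×20)×10 = 140 mm². R_n = min(0.6×450×1300, 0.6×345×2000) + 1.0×450×140 = min(351, 414) + 63 = 414 kN. φR_n = 0.75 × 414 = 310.5 kN.
Tension yield (gross): A_g = 97×10 = 970 mm². φR_n = 0.90 × 345 × 970 = 301.2 kN.
Governing: min(224.4, 445.5, 310.5, 301.2) = 224.4 kN → bolt shear.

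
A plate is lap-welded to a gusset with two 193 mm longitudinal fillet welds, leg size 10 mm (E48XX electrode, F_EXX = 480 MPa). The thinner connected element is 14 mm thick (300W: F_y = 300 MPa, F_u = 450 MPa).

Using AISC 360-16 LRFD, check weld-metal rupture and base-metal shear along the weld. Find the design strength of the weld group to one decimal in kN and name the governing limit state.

589.5 kN (weld metal governs)

Weld metal: throat = 0.707×10 = 7.07 mm, L = 2×193 = 386 mm. φR_n = 0.75 × 0.6 × 480 × 7.07 × 386 = 589.5 kN.
Base metal shear (14 mm plate): yield φR_n = 1.0×0.6×300×14×386 = 972.7 kN; rupture φR_n = 0.75×0.6×450×14×386 = 1094.3 kN; take 972.7 kN (yield).
Governing: min(589.5, 972.7) = 589.5 kN → weld metal.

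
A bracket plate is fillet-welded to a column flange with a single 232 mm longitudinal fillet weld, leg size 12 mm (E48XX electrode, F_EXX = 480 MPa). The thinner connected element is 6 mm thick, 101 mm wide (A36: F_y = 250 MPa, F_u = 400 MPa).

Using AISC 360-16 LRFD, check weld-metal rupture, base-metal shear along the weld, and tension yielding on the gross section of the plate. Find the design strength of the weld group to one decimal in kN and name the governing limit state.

Weld metal: throat = 0.707×12 = 8.484 mm, L = 232 mm. φR_n = 0.75 × 0.6 × 480 × 8.484 × 232 = 425.2 kN.
Base metal shear (6 mm plate): yield φR_n = 1.0×0.6×250×6×232 = 208.8 kN; rupture φR_n = 0.75×0.6×400×6×232 = 250.6 kN; take 208.8 kN (yield).
Tension yield (gross): A_g = 101×6 = 606 mm². φR_n = 0.90 × 250 × 606 = 136.4 kN.
Governing: min(425.2, 208.8, 136.4) = 136.4 kN → gross-section yield.

136.4 kN (gross-section yield governs)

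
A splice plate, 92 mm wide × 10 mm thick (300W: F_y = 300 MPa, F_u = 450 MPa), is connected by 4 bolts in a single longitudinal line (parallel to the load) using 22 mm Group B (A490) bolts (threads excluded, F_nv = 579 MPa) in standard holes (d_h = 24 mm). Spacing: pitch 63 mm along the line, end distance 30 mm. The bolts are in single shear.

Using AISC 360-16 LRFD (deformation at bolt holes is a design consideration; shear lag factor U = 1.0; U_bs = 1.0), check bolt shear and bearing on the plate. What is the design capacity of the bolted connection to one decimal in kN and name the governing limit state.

546.8 kN (bearing governs)

Bolt shear: A_b = π(22)²/4 = 380.13 mm². φR_n = 0.75 × 579 × 380.13 × 4 × 1 = 660.3 kN.
Bearing (10 mm plate, F_u = 450 MPa): end bolts L_c = 30 − 24/2 = 18, R_n = min(1.2×18×10×450, 2.4×22×10×450) = 97.2 kN/bolt; interior L_c = 63 − 24 = 39, R_n = 210.6 kN/bolt. φR_n = 0.75 × (1×97.2 + 3×210.6) = 546.8 kN.
Governing: min(660.3, 546.8) = 546.8 kN → bearing.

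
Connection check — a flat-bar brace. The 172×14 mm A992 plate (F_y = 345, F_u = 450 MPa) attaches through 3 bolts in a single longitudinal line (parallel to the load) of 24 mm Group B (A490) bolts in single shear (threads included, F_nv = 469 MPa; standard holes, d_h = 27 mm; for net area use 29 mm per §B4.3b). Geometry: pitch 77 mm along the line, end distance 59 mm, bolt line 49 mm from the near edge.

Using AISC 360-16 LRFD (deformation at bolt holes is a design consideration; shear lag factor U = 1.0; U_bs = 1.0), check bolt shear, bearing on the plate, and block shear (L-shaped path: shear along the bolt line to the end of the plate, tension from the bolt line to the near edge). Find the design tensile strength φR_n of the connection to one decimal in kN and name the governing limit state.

477.4 kN (bolt shear governs)

Bolt shear: A_b = π(24)²/4 = 452.39 mm². φR_n = 0.75 × 469 × 452.39 × 3 × 1 = 477.4 kN.
Bearing (14 mm plate, F_u = 450 MPa): end bolts L_c = 59 − 27/2 = 45.5, R_n = min(1.2×45.5×14×450, 2.4×24×14×450) = 343.98 kN/bolt; interior L_c = 77 − 27 = 50, R_n = 362.88 kN/bolt. φR_n = 0.75 × (1×343.98 + 2×362.88) = 802.3 kN.
Block shear: shear path 1×[59+2×77] = 1×213 mm, A_gv = 2982, A_nv = 1×(213 − 2.5×29)×14 = 1967 mm²; tension to near edge: (49 − 0.5×29)×14 = 483 mm². R_n = min(0.6×450×1967, 0.6×345×2982) + 1.0×450×483 = min(531.09, 617.27) + 217.35 = 748.44 kN. φR_n = 0.75 × 748.44 = 561.3 kN.
Governing: min(477.4, 802.3, 561.3) = 477.4 kN → bolt shear.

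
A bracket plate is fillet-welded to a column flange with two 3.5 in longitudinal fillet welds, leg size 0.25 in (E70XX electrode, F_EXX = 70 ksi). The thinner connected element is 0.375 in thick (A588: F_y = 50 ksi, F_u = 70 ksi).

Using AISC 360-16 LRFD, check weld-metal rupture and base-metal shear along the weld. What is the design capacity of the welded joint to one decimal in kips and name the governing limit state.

39.0 kips (weld metal governs)

Weld metal: throat = 0.707×0.25 = 0.17675 in, L = 2×3.5 = 7 in. φR_n = 0.75 × 0.6 × 70 × 0.17675 × 7 = 39.0 kips.
Base metal shear (0.375 in plate): yield φR_n = 1.0×0.6×50×0.375×7 = 78.8 kips; rupture φR_n = 0.75×0.6×70×0.375×7 = 82.7 kips; take 78.8 kips (yield).
Governing: min(39.0, 78.8) = 39.0 kips → weld metal.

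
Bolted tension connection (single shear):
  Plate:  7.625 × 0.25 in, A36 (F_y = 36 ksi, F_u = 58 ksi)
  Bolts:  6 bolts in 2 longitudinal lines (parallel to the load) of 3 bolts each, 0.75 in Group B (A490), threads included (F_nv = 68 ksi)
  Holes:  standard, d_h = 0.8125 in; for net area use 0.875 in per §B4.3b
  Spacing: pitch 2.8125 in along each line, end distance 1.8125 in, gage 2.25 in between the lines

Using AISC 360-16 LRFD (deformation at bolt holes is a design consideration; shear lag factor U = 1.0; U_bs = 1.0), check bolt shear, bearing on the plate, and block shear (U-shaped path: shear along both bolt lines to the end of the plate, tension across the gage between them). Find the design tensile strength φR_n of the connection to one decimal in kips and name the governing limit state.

Bolt shear: A_b = π(0.75)²/4 = 0.44179 in². φR_n = 0.75 × 68 × 0.44179 × 6 × 1 = 135.2 kips.
Bearing (0.25 in plate, F_u = 58 ksi): end bolts L_c = 1.8125 − 0.8125/2 = 1.40625, R_n = min(1.2×1.40625×0.25×58, 2.4×0.75×0.25×58) = 24.469 kips/bolt; interior L_c = 2.8125 − 0.8125 = 2, R_n = 26.1 kips/bolt. φR_n = 0.75 × (2×24.469 + 4×26.1) = 115.0 kips.
Block shear: shear path 2×[1.8125+2×2.8125] = 2×7.4375 in, A_gv = 3.7188, A_nv = 2×(7.4375 − 2.5×0.875)×0.25 = 2.625 in²; tension across gage: (2.25 − 1×0.875)×0.25 = 0.34375 in². R_n = min(0.6×58×2.625, 0.6×36×3.7188) + 1.0×58×0.34375 = min(91.35, 80.326) + 19.938 = 100.26 kips. φR_n = 0.75 × 100.26 = 75.2 kips.
Governing: min(135.2, 115.0, 75.2) = 75.2 kips → block shear.

75.2 kips (block shear governs)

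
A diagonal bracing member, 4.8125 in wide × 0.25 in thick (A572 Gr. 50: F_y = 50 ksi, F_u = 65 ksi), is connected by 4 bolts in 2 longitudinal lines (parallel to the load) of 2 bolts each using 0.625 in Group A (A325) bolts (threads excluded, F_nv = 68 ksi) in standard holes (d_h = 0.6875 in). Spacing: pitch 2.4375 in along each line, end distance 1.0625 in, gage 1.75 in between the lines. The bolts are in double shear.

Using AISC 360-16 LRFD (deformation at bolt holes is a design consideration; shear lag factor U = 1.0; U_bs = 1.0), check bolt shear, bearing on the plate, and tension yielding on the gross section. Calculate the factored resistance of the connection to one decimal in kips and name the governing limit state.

Bolt shear: A_b = π(0.625)²/4 = 0.3068 in². φR_n = 0.75 × 68 × 0.3068 × 4 × 2 = 125.2 kips.
Bearing (0.25 in plate, F_u = 65 ksi): end bolts L_c = 1.0625 − 0.6875/2 = 0.71875, R_n = min(1.2×0.71875×0.25×65, 2.4×0.625×0.25×65) = 14.016 kips/bolt; interior L_c = 2.4375 − 0.6875 = 1.75, R_n = 24.375 kips/bolt. φR_n = 0.75 × (2×14.016 + 2×24.375) = 57.6 kips.
Tension yield (gross): A_g = 4.8125×0.25 = 1.2031 in². φR_n = 0.90 × 50 × 1.2031 = 54.1 kips.
Governing: min(125.2, 57.6, 54.1) = 54.1 kips → gross-section yield.

54.1 kips (gross-section yield governs)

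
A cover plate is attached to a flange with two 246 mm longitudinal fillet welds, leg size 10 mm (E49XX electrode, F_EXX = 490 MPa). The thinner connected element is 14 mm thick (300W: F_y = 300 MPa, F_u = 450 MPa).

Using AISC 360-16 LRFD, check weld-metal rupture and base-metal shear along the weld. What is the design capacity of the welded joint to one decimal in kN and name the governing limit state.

Weld metal: throat = 0.707×10 = 7.07 mm, L = 2×246 = 492 mm. φR_n = 0.75 × 0.6 × 490 × 7.07 × 492 = 767.0 kN.
Base metal shear (14 mm plate): yield φR_n = 1.0×0.6×300×14×492 = 1239.8 kN; rupture φR_n = 0.75×0.6×450×14×492 = 1394.8 kN; take 1239.8 kN (yield).
Governing: min(767.0, 1239.8) = 767.0 kN → weld metal.

767.0 kN (weld metal governs)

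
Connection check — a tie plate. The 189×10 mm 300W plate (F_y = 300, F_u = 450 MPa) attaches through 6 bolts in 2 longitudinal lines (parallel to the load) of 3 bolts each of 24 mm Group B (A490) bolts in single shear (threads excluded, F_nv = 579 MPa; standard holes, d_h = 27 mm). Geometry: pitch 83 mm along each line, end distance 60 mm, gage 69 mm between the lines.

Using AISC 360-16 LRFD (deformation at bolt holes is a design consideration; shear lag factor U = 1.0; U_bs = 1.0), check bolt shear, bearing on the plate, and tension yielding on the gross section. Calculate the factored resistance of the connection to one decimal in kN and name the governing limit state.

Bolt shear: A_b = π(24)²/4 = 452.39 mm². φR_n = 0.75 × 579 × 452.39 × 6 × 1 = 1178.7 kN.
Bearing (10 mm plate, F_u = 450 MPa): end bolts L_c = 60 − 27/2 = 46.5, R_n = min(1.2×46.5×10×450, 2.4×24×10×450) = 251.1 kN/bolt; interior L_c = 83 − 27 = 56, R_n = 259.2 kN/bolt. φR_n = 0.75 × (2×251.1 + 4×259.2) = 1154.3 kN.
Tension yield (gross): A_g = 189×10 = 1890 mm². φR_n = 0.90 × 300 × 1890 = 510.3 kN.
Governing: min(1178.7, 1154.3, 510.3) = 510.3 kN → gross-section yield.

510.3 kN (gross-section yield governs)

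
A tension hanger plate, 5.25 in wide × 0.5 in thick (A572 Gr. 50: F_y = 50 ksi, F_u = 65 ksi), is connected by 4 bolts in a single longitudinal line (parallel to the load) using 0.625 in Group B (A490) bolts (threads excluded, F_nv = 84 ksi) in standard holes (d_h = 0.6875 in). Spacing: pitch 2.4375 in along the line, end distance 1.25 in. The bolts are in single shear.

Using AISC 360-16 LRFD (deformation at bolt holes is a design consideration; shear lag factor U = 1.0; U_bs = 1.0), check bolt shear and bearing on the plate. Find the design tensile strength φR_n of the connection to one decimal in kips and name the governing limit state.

77.3 kips (bolt shear governs)

Bolt shear: A_b = π(0.625)²/4 = 0.3068 in². φR_n = 0.75 × 84 × 0.3068 × 4 × 1 = 77.3 kips.
Bearing (0.5 in plate, F_u = 65 ksi): end bolts L_c = 1.25 − 0.6875/2 = 0.90625, R_n = min(1.2×0.90625×0.5×65, 2.4×0.625×0.5×65) = 35.344 kips/bolt; interior L_c = 2.4375 − 0.6875 = 1.75, R_n = 48.75 kips/bolt. φR_n = 0.75 × (1×35.344 + 3×48.75) = 136.2 kips.
Governing: min(77.3, 136.2) = 77.3 kips → bolt shear.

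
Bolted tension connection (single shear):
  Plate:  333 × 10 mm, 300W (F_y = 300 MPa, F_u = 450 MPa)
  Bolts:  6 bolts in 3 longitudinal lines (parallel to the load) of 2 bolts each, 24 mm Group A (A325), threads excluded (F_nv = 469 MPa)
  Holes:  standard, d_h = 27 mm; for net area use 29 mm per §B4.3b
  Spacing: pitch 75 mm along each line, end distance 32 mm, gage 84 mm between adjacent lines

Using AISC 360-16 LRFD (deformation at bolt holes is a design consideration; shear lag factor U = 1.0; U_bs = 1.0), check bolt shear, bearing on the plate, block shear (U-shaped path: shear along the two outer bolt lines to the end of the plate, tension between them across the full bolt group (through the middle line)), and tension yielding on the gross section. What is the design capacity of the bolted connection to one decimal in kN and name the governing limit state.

628.4 kN (block shear governs)

Bolt shear: A_b = π(24)²/4 = 452.39 mm². φR_n = 0.75 × 469 × 452.39 × 6 × 1 = 954.8 kN.
Bearing (10 mm plate, F_u = 450 MPa): end bolts L_c = 32 − 27/2 = 18.5, R_n = min(1.2×18.5×10×450, 2.4×24×10×450) = 99.9 kN/bolt; interior L_c = 75 − 27 = 48, R_n = 259.2 kN/bolt. φR_n = 0.75 × (3×99.9 + 3×259.2) = 808.0 kN.
Block shear: shear path 2×[32+1×75] = 2×107 mm, A_gv = 2140, A_nv = 2×(107 − 1.5×29)×10 = 1270 mm²; tension across gage: (168 − 2×29)×10 = 1100 mm². R_n = min(0.6×450×1270, 0.6×300×2140) + 1.0×450×1100 = min(342.9, 385.2) + 495 = 837.9 kN. φR_n = 0.75 × 837.9 = 628.4 kN.
Tension yield (gross): A_g = 333×10 = 3330 mm². φR_n = 0.90 × 300 × 3330 = 899.1 kN.
Governing: min(954.8, 808.0, 628.4, 899.1) = 628.4 kN → block shear.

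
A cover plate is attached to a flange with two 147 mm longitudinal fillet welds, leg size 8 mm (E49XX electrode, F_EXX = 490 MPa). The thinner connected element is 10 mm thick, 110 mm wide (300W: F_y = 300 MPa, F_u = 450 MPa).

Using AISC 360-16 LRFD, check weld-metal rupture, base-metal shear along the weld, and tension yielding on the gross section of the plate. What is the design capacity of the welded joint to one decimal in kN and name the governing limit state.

Weld metal: throat = 0.707×8 = 5.656 mm, L = 2×147 = 294 mm. φR_n = 0.75 × 0.6 × 490 × 5.656 × 294 = 366.7 kN.
Base metal shear (10 mm plate): yield φR_n = 1.0×0.6×300×10×294 = 529.2 kN; rupture φR_n = 0.75×0.6×450×10×294 = 595.4 kN; take 529.2 kN (yield).
Tension yield (gross): A_g = 110×10 = 1100 mm². φR_n = 0.90 × 300 × 1100 = 297.0 kN.
Governing: min(366.7, 529.2, 297.0) = 297.0 kN → gross-section yield.

297.0 kN (gross-section yield governs)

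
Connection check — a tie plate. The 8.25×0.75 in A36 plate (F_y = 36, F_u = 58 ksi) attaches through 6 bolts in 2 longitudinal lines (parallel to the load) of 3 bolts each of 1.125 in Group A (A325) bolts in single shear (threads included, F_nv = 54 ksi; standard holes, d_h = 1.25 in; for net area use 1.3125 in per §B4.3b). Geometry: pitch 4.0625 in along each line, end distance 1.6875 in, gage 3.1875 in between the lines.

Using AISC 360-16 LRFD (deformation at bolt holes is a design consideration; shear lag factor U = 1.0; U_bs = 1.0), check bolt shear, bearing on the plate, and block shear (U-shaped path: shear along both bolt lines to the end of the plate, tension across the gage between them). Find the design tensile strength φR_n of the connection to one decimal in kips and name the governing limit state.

Bolt shear: A_b = π(1.125)²/4 = 0.99402 in². φR_n = 0.75 × 54 × 0.99402 × 6 × 1 = 241.5 kips.
Bearing (0.75 in plate, F_u = 58 ksi): end bolts L_c = 1.6875 − 1.25/2 = 1.0625, R_n = min(1.2×1.0625×0.75×58, 2.4×1.125×0.75×58) = 55.463 kips/bolt; interior L_c = 4.0625 − 1.25 = 2.8125, R_n = 117.45 kips/bolt. φR_n = 0.75 × (2×55.463 + 4×117.45) = 435.5 kips.
Block shear: shear path 2×[1.6875+2×4.0625] = 2×9.8125 in, A_gv = 14.719, A_nv = 2×(9.8125 − 2.5×1.3125)×0.75 = 9.7969 in²; tension across gage: (3.1875 − 1×1.3125)×0.75 = 1.4063 in². R_n = min(0.6×58×9.7969, 0.6×36×14.719) + 1.0×58×1.4063 = min(340.93, 317.93) + 81.565 = 399.5 kips. φR_n = 0.75 × 399.5 = 299.6 kips.
Governing: min(241.5, 435.5, 299.6) = 241.5 kips → bolt shear.

241.5 kips (bolt shear governs)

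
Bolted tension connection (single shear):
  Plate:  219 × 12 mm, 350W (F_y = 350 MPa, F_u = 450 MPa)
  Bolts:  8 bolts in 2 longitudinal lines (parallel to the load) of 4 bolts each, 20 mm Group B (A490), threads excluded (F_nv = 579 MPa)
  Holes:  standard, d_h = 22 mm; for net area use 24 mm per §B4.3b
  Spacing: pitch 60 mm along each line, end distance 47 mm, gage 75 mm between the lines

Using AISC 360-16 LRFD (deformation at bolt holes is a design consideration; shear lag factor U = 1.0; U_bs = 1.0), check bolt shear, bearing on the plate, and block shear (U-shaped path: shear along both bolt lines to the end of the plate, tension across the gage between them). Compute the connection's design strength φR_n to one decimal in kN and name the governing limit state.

901.5 kN (block shear governs)

Bolt shear: A_b = π(20)²/4 = 314.16 mm². φR_n = 0.75 × 579 × 314.16 × 8 × 1 = 1091.4 kN.
Bearing (12 mm plate, F_u = 450 MPa): end bolts L_c = 47 − 22/2 = 36, R_n = min(1.2×36×12×450, 2.4×20×12×450) = 233.28 kN/bolt; interior L_c = 60 − 22 = 38, R_n = 246.24 kN/bolt. φR_n = 0.75 × (2×233.28 + 6×246.24) = 1458.0 kN.
Block shear: shear path 2×[47+3×60] = 2×227 mm, A_gv = 5448, A_nv = 2×(227 − 3.5×24)×12 = 3432 mm²; tension across gage: (75 − 1×24)×12 = 612 mm². R_n = min(0.6×450×3432, 0.6×350×5448) + 1.0×450×612 = min(926.64, 1144.1) + 275.4 = 1202 kN. φR_n = 0.75 × 1202 = 901.5 kN.
Governing: min(1091.4, 1458.0, 901.5) = 901.5 kN → block shear.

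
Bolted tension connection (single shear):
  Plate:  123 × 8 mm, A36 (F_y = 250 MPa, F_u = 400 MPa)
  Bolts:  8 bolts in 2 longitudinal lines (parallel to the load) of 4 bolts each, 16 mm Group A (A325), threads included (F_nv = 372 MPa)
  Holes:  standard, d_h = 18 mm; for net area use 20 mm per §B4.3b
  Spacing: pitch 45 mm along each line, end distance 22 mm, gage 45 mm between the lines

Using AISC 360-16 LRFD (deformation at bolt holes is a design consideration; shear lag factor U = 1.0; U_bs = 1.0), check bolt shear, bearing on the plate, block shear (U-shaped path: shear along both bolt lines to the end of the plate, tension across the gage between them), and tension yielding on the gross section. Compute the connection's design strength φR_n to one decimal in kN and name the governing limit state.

Bolt shear: A_b = π(16)²/4 = 201.06 mm². φR_n = 0.75 × 372 × 201.06 × 8 × 1 = 448.8 kN.
Bearing (8 mm plate, F_u = 400 MPa): end bolts L_c = 22 − 18/2 = 13, R_n = min(1.2×13×8×400, 2.4×16×8×400) = 49.92 kN/bolt; interior L_c = 45 − 18 = 27, R_n = 103.68 kN/bolt. φR_n = 0.75 × (2×49.92 + 6×103.68) = 541.4 kN.
Block shear: shear path 2×[22+3×45] = 2×157 mm, A_gv = 2512, A_nv = 2×(157 − 3.5×20)×8 = 1392 mm²; tension across gage: (45 − 1×20)×8 = 200 mm². R_n = min(0.6×400×1392, 0.6×250×2512) + 1.0×400×200 = min(334.08, 376.8) + 80 = 414.08 kN. φR_n = 0.75 × 414.08 = 310.6 kN.
Tension yield (gross): A_g = 123×8 = 984 mm². φR_n = 0.90 × 250 × 984 = 221.4 kN.
Governing: min(448.8, 541.4, 310.6, 221.4) = 221.4 kN → gross-section yield.

221.4 kN (gross-section yield governs)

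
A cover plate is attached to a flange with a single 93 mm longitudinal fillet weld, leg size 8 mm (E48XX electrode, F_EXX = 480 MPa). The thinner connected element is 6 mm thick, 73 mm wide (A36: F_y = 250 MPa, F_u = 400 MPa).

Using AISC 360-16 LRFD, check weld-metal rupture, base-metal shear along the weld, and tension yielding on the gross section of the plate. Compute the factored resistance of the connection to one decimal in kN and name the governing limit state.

Weld metal: throat = 0.707×8 = 5.656 mm, L = 93 mm. φR_n = 0.75 × 0.6 × 480 × 5.656 × 93 = 113.6 kN.
Base metal shear (6 mm plate): yield φR_n = 1.0×0.6×250×6×93 = 83.7 kN; rupture φR_n = 0.75×0.6×400×6×93 = 100.4 kN; take 83.7 kN (yield).
Tension yield (gross): A_g = 73×6 = 438 mm². φR_n = 0.90 × 250 × 438 = 98.6 kN.
Governing: min(113.6, 83.7, 98.6) = 83.7 kN → base-metal shear.

83.7 kN (base-metal shear governs)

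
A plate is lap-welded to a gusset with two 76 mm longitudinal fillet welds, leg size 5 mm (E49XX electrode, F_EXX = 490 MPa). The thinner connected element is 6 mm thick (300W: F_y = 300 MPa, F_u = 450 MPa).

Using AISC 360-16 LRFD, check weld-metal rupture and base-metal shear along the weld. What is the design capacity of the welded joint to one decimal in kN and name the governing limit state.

Weld metal: throat = 0.707×5 = 3.535 mm, L = 2×76 = 152 mm. φR_n = 0.75 × 0.6 × 490 × 3.535 × 152 = 118.5 kN.
Base metal shear (6 mm plate): yield φR_n = 1.0×0.6×300×6×152 = 164.2 kN; rupture φR_n = 0.75×0.6×450×6×152 = 184.7 kN; take 164.2 kN (yield).
Governing: min(118.5, 164.2) = 118.5 kN → weld metal.

118.5 kN (weld metal governs)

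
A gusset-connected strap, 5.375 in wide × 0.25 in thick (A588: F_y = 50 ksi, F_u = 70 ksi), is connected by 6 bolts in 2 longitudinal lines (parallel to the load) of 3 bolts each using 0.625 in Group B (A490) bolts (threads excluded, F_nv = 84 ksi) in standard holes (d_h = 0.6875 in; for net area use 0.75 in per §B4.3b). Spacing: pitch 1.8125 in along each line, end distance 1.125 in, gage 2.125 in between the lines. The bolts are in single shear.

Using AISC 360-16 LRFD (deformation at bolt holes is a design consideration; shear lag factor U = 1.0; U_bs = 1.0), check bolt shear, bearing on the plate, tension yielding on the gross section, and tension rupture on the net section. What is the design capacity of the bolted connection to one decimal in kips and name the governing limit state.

Bolt shear: A_b = π(0.625)²/4 = 0.3068 in². φR_n = 0.75 × 84 × 0.3068 × 6 × 1 = 116.0 kips.
Bearing (0.25 in plate, F_u = 70 ksi): end bolts L_c = 1.125 − 0.6875/2 = 0.78125, R_n = min(1.2×0.78125×0.25×70, 2.4×0.625×0.25×70) = 16.406 kips/bolt; interior L_c = 1.8125 − 0.6875 = 1.125, R_n = 23.625 kips/bolt. φR_n = 0.75 × (2×16.406 + 4×23.625) = 95.5 kips.
Tension yield (gross): A_g = 5.375×0.25 = 1.3438 in². φR_n = 0.90 × 50 × 1.3438 = 60.5 kips.
Tension rupture (net): A_n = (5.375 − 2×0.75)×0.25 = 0.96875 in² (U = 1.0, A_e = A_n). φR_n = 0.75 × 70 × 0.96875 = 50.9 kips.
Governing: min(116.0, 95.5, 60.5, 50.9) = 50.9 kips → net-section rupture.

50.9 kips (net-section rupture governs)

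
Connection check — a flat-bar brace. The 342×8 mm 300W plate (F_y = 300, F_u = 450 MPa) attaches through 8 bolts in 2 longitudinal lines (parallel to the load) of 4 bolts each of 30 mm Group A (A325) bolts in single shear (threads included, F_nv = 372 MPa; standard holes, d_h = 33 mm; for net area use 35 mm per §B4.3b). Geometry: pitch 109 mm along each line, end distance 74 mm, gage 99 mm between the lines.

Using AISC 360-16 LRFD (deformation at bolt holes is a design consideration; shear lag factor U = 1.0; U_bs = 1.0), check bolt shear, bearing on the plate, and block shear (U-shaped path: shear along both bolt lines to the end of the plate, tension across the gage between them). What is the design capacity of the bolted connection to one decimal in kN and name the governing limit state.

1039.0 kN (block shear governs)

Bolt shear: A_b = π(30)²/4 = 706.86 mm². φR_n = 0.75 × 372 × 706.86 × 8 × 1 = 1577.7 kN.
Bearing (8 mm plate, F_u = 450 MPa): end bolts L_c = 74 − 33/2 = 57.5, R_n = min(1.2×57.5×8×450, 2.4×30×8×450) = 248.4 kN/bolt; interior L_c = 109 − 33 = 76, R_n = 259.2 kN/bolt. φR_n = 0.75 × (2×248.4 + 6×259.2) = 1539.0 kN.
Block shear: shear path 2×[74+3×109] = 2×401 mm, A_gv = 6416, A_nv = 2×(401 − 3.5×35)×8 = 4456 mm²; tension across gage: (99 − 1×35)×8 = 512 mm². R_n = min(0.6×450×4456, 0.6×300×6416) + 1.0×450×512 = min(1203.1, 1154.9) + 230.4 = 1385.3 kN. φR_n = 0.75 × 1385.3 = 1039.0 kN.
Governing: min(1577.7, 1539.0, 1039.0) = 1039.0 kN → block shear.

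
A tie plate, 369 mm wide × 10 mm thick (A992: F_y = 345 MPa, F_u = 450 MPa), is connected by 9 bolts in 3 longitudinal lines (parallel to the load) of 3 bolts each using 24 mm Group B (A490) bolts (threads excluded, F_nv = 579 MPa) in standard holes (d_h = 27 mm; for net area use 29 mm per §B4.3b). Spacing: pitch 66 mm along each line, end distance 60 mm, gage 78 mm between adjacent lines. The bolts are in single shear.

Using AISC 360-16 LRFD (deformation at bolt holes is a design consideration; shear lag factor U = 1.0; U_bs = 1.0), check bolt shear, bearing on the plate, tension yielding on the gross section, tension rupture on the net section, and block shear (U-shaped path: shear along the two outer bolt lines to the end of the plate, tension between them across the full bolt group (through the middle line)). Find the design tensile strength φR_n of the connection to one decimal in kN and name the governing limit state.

Bolt shear: A_b = π(24)²/4 = 452.39 mm². φR_n = 0.75 × 579 × 452.39 × 9 × 1 = 1768.1 kN.
Bearing (10 mm plate, F_u = 450 MPa): end bolts L_c = 60 − 27/2 = 46.5, R_n = min(1.2×46.5×10×450, 2.4×24×10×450) = 251.1 kN/bolt; interior L_c = 66 − 27 = 39, R_n = 210.6 kN/bolt. φR_n = 0.75 × (3×251.1 + 6×210.6) = 1512.7 kN.
Tension yield (gross): A_g = 369×10 = 3690 mm². φR_n = 0.90 × 345 × 3690 = 1145.7 kN.
Tension rupture (net): A_n = (369 − 3×29)×10 = 2820 mm² (U = 1.0, A_e = A_n). φR_n = 0.75 × 450 × 2820 = 951.8 kN.
Block shear: shear path 2×[60+2×66] = 2×192 mm, A_gv = 3840, A_nv = 2×(192 − 2.5×29)×10 = 2390 mm²; tension across gage: (156 − 2×29)×10 = 980 mm². R_n = min(0.6×450×2390, 0.6×345×3840) + 1.0×450×980 = min(645.3, 794.88) + 441 = 1086.3 kN. φR_n = 0.75 × 1086.3 = 814.7 kN.
Governing: min(1768.1, 1512.7, 1145.7, 951.8, 814.7) = 814.7 kN → block shear.

814.7 kN (block shear governs)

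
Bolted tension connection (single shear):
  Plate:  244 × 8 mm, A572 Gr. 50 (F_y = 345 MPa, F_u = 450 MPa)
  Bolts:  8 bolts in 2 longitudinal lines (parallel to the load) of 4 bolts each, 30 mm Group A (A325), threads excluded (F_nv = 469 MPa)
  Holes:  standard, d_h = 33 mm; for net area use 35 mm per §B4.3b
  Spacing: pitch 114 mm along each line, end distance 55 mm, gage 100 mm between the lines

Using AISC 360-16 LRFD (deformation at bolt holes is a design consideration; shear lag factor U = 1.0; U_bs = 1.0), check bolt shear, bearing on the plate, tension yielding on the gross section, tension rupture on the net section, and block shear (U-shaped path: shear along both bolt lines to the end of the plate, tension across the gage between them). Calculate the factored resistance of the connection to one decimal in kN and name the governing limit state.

Bolt shear: A_b = π(30)²/4 = 706.86 mm². φR_n = 0.75 × 469 × 706.86 × 8 × 1 = 1989.1 kN.
Bearing (8 mm plate, F_u = 450 MPa): end bolts L_c = 55 − 33/2 = 38.5, R_n = min(1.2×38.5×8×450, 2.4×30×8×450) = 166.32 kN/bolt; interior L_c = 114 − 33 = 81, R_n = 259.2 kN/bolt. φR_n = 0.75 × (2×166.32 + 6×259.2) = 1415.9 kN.
Tension yield (gross): A_g = 244×8 = 1952 mm². φR_n = 0.90 × 345 × 1952 = 606.1 kN.
Tension rupture (net): A_n = (244 − 2×35)×8 = 1392 mm² (U = 1.0, A_e = A_n). φR_n = 0.75 × 450 × 1392 = 469.8 kN.
Block shear: shear path 2×[55+3×114] = 2×397 mm, A_gv = 6352, A_nv = 2×(397 − 3.5×35)×8 = 4392 mm²; tension across gage: (100 − 1×35)×8 = 520 mm². R_n = min(0.6×450×4392, 0.6×345×6352) + 1.0×450×520 = min(1185.8, 1314.9) + 234 = 1419.8 kN. φR_n = 0.75 × 1419.8 = 1064.9 kN.
Governing: min(1989.1, 1415.9, 606.1, 469.8, 1064.9) = 469.8 kN → net-section rupture.

469.8 kN (net-section rupture governs)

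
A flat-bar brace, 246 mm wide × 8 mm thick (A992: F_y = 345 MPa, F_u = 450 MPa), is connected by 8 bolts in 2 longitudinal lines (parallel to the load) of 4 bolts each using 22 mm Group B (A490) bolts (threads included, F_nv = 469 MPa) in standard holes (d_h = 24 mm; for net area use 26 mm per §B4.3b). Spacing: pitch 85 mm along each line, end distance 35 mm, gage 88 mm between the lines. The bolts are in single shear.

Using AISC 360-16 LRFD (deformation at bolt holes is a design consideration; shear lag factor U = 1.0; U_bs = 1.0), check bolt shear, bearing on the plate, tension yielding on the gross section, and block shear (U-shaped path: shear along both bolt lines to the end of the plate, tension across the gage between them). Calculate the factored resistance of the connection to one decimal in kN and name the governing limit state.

Bolt shear: A_b = π(22)²/4 = 380.13 mm². φR_n = 0.75 × 469 × 380.13 × 8 × 1 = 1069.7 kN.
Bearing (8 mm plate, F_u = 450 MPa): end bolts L_c = 35 − 24/2 = 23, R_n = min(1.2×23×8×450, 2.4×22×8×450) = 99.36 kN/bolt; interior L_c = 85 − 24 = 61, R_n = 190.08 kN/bolt. φR_n = 0.75 × (2×99.36 + 6×190.08) = 1004.4 kN.
Tension yield (gross): A_g = 246×8 = 1968 mm². φR_n = 0.90 × 345 × 1968 = 611.1 kN.
Block shear: shear path 2×[35+3×85] = 2×290 mm, A_gv = 4640, A_nv = 2×(290 − 3.5×26)×8 = 3184 mm²; tension across gage: (88 − 1×26)×8 = 496 mm². R_n = min(0.6×450×3184, 0.6×345×4640) + 1.0×450×496 = min(859.68, 960.48) + 223.2 = 1082.9 kN. φR_n = 0.75 × 1082.9 = 812.2 kN.
Governing: min(1069.7, 1004.4, 611.1, 812.2) = 611.1 kN → gross-section yield.

611.1 kN (gross-section yield governs)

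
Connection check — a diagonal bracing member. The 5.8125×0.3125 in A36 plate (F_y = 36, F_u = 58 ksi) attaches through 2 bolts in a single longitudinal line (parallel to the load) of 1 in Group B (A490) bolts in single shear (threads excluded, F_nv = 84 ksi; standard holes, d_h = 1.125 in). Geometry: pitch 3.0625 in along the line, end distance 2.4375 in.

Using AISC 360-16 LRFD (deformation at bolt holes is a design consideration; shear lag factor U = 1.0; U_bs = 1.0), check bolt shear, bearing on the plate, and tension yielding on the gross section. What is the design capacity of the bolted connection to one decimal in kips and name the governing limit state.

58.9 kips (gross-section yield governs)

Bolt shear: A_b = π(1)²/4 = 0.7854 in². φR_n = 0.75 × 84 × 0.7854 × 2 × 1 = 99.0 kips.
Bearing (0.3125 in plate, F_u = 58 ksi): end bolts L_c = 2.4375 − 1.125/2 = 1.875, R_n = min(1.2×1.875×0.3125×58, 2.4×1×0.3125×58) = 40.781 kips/bolt; interior L_c = 3.0625 − 1.125 = 1.9375, R_n = 42.141 kips/bolt. φR_n = 0.75 × (1×40.781 + 1×42.141) = 62.2 kips.
Tension yield (gross): A_g = 5.8125×0.3125 = 1.8164 in². φR_n = 0.90 × 36 × 1.8164 = 58.9 kips.
Governing: min(99.0, 62.2, 58.9) = 58.9 kips → gross-section yield.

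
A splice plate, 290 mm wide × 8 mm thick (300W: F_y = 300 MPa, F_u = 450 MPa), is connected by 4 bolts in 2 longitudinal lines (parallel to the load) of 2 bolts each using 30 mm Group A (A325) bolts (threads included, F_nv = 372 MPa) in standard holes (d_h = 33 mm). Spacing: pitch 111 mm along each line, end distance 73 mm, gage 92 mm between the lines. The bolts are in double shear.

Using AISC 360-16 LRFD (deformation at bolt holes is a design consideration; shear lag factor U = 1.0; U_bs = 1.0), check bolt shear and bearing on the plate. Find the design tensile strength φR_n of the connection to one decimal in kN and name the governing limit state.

754.9 kN (bearing governs)

Bolt shear: A_b = π(30)²/4 = 706.86 mm². φR_n = 0.75 × 372 × 706.86 × 4 × 2 = 1577.7 kN.
Bearing (8 mm plate, F_u = 450 MPa): end bolts L_c = 73 − 33/2 = 56.5, R_n = min(1.2×56.5×8×450, 2.4×30×8×450) = 244.08 kN/bolt; interior L_c = 111 − 33 = 78, R_n = 259.2 kN/bolt. φR_n = 0.75 × (2×244.08 + 2×259.2) = 754.9 kN.
Governing: min(1577.7, 754.9) = 754.9 kN → bearing.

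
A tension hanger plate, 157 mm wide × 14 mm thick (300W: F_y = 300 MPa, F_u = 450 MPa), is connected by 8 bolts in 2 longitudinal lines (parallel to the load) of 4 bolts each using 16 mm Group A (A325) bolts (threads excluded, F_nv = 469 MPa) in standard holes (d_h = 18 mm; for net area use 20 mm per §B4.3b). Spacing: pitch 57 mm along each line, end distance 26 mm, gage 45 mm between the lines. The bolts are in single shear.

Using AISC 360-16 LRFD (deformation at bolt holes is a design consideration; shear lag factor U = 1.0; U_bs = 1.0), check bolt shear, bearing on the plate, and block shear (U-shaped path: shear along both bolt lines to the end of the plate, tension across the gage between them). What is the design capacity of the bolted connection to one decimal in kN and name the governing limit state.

Bolt shear: A_b = π(16)²/4 = 201.06 mm². φR_n = 0.75 × 469 × 201.06 × 8 × 1 = 565.8 kN.
Bearing (14 mm plate, F_u = 450 MPa): end bolts L_c = 26 − 18/2 = 17, R_n = min(1.2×17×14×450, 2.4×16×14×450) = 128.52 kN/bolt; interior L_c = 57 − 18 = 39, R_n = 241.92 kN/bolt. φR_n = 0.75 × (2×128.52 + 6×241.92) = 1281.4 kN.
Block shear: shear path 2×[26+3×57] = 2×197 mm, A_gv = 5516, A_nv = 2×(197 − 3.5×20)×14 = 3556 mm²; tension across gage: (45 − 1×20)×14 = 350 mm². R_n = min(0.6×450×3556, 0.6×300×5516) + 1.0×450×350 = min(960.12, 992.88) + 157.5 = 1117.6 kN. φR_n = 0.75 × 1117.6 = 838.2 kN.
Governing: min(565.8, 1281.4, 838.2) = 565.8 kN → bolt shear.

565.8 kN (bolt shear governs)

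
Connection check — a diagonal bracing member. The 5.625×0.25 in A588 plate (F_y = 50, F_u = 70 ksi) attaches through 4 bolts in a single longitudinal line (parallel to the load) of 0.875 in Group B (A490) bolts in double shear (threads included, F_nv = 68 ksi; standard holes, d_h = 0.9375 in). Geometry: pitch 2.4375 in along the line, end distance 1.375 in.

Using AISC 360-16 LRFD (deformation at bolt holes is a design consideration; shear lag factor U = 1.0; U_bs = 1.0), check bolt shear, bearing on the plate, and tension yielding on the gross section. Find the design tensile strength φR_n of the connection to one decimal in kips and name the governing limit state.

63.3 kips (gross-section yield governs)

Bolt shear: A_b = π(0.875)²/4 = 0.60132 in². φR_n = 0.75 × 68 × 0.60132 × 4 × 2 = 245.3 kips.
Bearing (0.25 in plate, F_u = 70 ksi): end bolts L_c = 1.375 − 0.9375/2 = 0.90625, R_n = min(1.2×0.90625×0.25×70, 2.4×0.875×0.25×70) = 19.031 kips/bolt; interior L_c = 2.4375 − 0.9375 = 1.5, R_n = 31.5 kips/bolt. φR_n = 0.75 × (1×19.031 + 3×31.5) = 85.1 kips.
Tension yield (gross): A_g = 5.625×0.25 = 1.4063 in². φR_n = 0.90 × 50 × 1.4063 = 63.3 kips.
Governing: min(245.3, 85.1, 63.3) = 63.3 kips → gross-section yield.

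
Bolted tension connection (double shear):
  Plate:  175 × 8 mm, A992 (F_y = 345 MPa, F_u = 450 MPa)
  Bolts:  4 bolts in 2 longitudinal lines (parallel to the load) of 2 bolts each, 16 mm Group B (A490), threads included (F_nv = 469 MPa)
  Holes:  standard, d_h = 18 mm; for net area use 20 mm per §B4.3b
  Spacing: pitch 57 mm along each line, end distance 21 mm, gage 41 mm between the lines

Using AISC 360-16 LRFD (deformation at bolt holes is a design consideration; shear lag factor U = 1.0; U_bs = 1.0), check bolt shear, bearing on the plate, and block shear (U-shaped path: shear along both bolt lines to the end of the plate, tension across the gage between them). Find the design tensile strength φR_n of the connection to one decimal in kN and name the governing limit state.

Bolt shear: A_b = π(16)²/4 = 201.06 mm². φR_n = 0.75 × 469 × 201.06 × 4 × 2 = 565.8 kN.
Bearing (8 mm plate, F_u = 450 MPa): end bolts L_c = 21 − 18/2 = 12, R_n = min(1.2×12×8×450, 2.4×16×8×450) = 51.84 kN/bolt; interior L_c = 57 − 18 = 39, R_n = 138.24 kN/bolt. φR_n = 0.75 × (2×51.84 + 2×138.24) = 285.1 kN.
Block shear: shear path 2×[21+1×57] = 2×78 mm, A_gv = 1248, A_nv = 2×(78 − 1.5×20)×8 = 768 mm²; tension across gage: (41 − 1×20)×8 = 168 mm². R_n = min(0.6×450×768, 0.6×345×1248) + 1.0×450×168 = min(207.36, 258.34) + 75.6 = 282.96 kN. φR_n = 0.75 × 282.96 = 212.2 kN.
Governing: min(565.8, 285.1, 212.2) = 212.2 kN → block shear.

212.2 kN (block shear governs)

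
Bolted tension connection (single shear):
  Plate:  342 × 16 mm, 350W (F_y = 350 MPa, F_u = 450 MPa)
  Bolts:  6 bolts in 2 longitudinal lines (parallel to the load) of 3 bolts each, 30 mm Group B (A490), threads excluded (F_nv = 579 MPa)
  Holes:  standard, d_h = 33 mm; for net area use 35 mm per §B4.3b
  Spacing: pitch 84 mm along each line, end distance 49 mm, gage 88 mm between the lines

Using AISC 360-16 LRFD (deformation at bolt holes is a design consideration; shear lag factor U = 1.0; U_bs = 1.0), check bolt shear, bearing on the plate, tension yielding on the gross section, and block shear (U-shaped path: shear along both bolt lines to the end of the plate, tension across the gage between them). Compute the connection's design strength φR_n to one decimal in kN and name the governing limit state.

1125.4 kN (block shear governs)

Bolt shear: A_b = π(30)²/4 = 706.86 mm². φR_n = 0.75 × 579 × 706.86 × 6 × 1 = 1841.7 kN.
Bearing (16 mm plate, F_u = 450 MPa): end bolts L_c = 49 − 33/2 = 32.5, R_n = min(1.2×32.5×16×450, 2.4×30×16×450) = 280.8 kN/bolt; interior L_c = 84 − 33 = 51, R_n = 440.64 kN/bolt. φR_n = 0.75 × (2×280.8 + 4×440.64) = 1743.1 kN.
Tension yield (gross): A_g = 342×16 = 5472 mm². φR_n = 0.90 × 350 × 5472 = 1723.7 kN.
Block shear: shear path 2×[49+2×84] = 2×217 mm, A_gv = 6944, A_nv = 2×(217 − 2.5×35)×16 = 4144 mm²; tension across gage: (88 − 1×35)×16 = 848 mm². R_n = min(0.6×450×4144, 0.6×350×6944) + 1.0×450×848 = min(1118.9, 1458.2) + 381.6 = 1500.5 kN. φR_n = 0.75 × 1500.5 = 1125.4 kN.
Governing: min(1841.7, 1743.1, 1723.7, 1125.4) = 1125.4 kN → block shear.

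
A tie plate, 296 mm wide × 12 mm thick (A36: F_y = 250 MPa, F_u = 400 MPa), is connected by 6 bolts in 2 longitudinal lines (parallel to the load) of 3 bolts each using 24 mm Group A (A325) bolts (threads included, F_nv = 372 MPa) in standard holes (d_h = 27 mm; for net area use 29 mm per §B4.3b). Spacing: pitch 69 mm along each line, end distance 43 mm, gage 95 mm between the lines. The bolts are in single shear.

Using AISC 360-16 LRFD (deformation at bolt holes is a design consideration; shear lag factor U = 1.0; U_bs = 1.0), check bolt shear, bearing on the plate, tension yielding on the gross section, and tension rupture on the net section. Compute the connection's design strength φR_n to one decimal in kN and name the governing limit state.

Bolt shear: A_b = π(24)²/4 = 452.39 mm². φR_n = 0.75 × 372 × 452.39 × 6 × 1 = 757.3 kN.
Bearing (12 mm plate, F_u = 400 MPa): end bolts L_c = 43 − 27/2 = 29.5, R_n = min(1.2×29.5×12×400, 2.4×24×12×400) = 169.92 kN/bolt; interior L_c = 69 − 27 = 42, R_n = 241.92 kN/bolt. φR_n = 0.75 × (2×169.92 + 4×241.92) = 980.6 kN.
Tension yield (gross): A_g = 296×12 = 3552 mm². φR_n = 0.90 × 250 × 3552 = 799.2 kN.
Tension rupture (net): A_n = (296 − 2×29)×12 = 2856 mm² (U = 1.0, A_e = A_n). φR_n = 0.75 × 400 × 2856 = 856.8 kN.
Governing: min(757.3, 980.6, 799.2, 856.8) = 757.3 kN → bolt shear.

757.3 kN (bolt shear governs)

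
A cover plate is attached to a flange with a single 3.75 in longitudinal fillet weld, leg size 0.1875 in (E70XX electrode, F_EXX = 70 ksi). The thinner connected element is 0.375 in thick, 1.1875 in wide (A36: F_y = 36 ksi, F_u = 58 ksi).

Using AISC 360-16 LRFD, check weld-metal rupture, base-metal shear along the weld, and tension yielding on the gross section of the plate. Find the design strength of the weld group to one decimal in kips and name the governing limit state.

14.4 kips (gross-section yield governs)

Weld metal: throat = 0.707×0.1875 = 0.13256 in, L = 3.75 in. φR_n = 0.75 × 0.6 × 70 × 0.13256 × 3.75 = 15.7 kips.
Base metal shear (0.375 in plate): yield φR_n = 1.0×0.6×36×0.375×3.75 = 30.4 kips; rupture φR_n = 0.75×0.6×58×0.375×3.75 = 36.7 kips; take 30.4 kips (yield).
Tension yield (gross): A_g = 1.1875×0.375 = 0.44531 in². φR_n = 0.90 × 36 × 0.44531 = 14.4 kips.
Governing: min(15.7, 30.4, 14.4) = 14.4 kips → gross-section yield.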